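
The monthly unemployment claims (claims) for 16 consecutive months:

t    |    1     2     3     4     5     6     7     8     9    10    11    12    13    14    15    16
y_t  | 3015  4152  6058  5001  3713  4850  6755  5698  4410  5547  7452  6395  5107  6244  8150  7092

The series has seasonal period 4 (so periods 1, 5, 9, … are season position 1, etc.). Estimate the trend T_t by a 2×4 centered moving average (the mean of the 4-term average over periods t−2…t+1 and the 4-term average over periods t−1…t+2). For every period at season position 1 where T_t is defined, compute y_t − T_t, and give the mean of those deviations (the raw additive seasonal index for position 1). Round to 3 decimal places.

Season position 1 occurs at t = 5, 9, 13 (where T_t is defined).
t=5: T_5 = 4992.62500; y_5 − T_5 = 3713 − 4992.62500 = -1279.62500
t=9: T_9 = 5689.62500; y_9 − T_9 = 4410 − 5689.62500 = -1279.62500
t=13: T_13 = 6386.75000; y_13 − T_13 = 5107 − 6386.75000 = -1279.75000
Mean deviation: (-1279.62500 + -1279.62500 + -1279.75000) / 3 = -1279.667

-1279.667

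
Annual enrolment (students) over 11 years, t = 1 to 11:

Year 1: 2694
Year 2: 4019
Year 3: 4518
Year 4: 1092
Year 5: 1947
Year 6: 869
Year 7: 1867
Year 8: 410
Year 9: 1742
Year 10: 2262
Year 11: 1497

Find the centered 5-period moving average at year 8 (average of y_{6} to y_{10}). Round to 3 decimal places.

1430.000

Sum of periods 6–10: 869 + 1867 + 410 + 1742 + 2262 = 7150
Divide by 5: 7150 / 5 = 1430.000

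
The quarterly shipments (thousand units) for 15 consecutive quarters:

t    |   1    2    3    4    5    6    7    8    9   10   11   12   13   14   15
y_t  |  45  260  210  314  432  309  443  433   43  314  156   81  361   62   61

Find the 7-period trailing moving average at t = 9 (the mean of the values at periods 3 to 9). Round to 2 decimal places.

Sum of periods 3–9: 210 + 314 + 432 + 309 + 443 + 433 + 43 = 2184
Divide by 7: 2184 / 7 = 312.00

312.00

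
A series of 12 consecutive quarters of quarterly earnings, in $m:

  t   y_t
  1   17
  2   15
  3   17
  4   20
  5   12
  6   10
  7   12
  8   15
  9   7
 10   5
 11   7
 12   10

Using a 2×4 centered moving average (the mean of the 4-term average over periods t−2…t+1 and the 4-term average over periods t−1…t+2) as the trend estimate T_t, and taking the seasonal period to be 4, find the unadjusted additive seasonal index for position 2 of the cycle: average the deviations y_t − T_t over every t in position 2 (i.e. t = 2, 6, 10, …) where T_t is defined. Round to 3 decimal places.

Season position 2 occurs at t = 6, 10 (where T_t is defined).
t=6: T_6 = 12.87500; y_6 − T_6 = 10 − 12.87500 = -2.87500
t=10: T_10 = 7.87500; y_10 − T_10 = 5 − 7.87500 = -2.87500
Mean deviation: (-2.87500 + -2.87500) / 2 = -2.875

-2.875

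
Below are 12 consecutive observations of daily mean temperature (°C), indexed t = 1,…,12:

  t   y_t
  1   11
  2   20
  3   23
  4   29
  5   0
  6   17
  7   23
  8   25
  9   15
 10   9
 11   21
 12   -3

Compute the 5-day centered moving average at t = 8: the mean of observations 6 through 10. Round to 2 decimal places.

Sum of periods 6–10: 17 + 23 + 25 + 15 + 9 = 89
Divide by 5: 89 / 5 = 17.80

17.80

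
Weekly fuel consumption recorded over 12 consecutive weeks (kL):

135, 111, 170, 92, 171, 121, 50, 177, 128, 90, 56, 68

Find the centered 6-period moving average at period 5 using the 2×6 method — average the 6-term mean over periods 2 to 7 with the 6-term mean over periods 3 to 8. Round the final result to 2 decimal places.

Sum over 2–7: 111 + 170 + 92 + 171 + 121 + 50 = 715
Sum over 3–8: 170 + 92 + 171 + 121 + 50 + 177 = 781
CMA at t=5 = (715 + 781) / (2·6) = 1496 / 12 = 124.67

124.67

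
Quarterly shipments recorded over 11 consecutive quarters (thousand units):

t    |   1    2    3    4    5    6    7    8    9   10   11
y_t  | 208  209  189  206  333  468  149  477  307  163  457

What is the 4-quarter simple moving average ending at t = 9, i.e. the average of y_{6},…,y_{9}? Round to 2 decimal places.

350.25

Sum of periods 6–9: 468 + 149 + 477 + 307 = 1401
Divide by 4: 1401 / 4 = 350.25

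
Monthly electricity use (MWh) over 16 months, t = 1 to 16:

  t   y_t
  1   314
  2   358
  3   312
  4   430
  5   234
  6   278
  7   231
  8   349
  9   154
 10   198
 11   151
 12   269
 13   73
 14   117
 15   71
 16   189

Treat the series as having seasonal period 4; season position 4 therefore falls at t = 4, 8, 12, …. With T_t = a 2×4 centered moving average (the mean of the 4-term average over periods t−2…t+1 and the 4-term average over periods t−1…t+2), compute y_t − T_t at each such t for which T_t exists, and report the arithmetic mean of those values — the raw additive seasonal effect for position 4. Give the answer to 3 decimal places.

Season position 4 occurs at t = 4, 8, 12 (where T_t is defined).
t=4: T_4 = 323.50000; y_4 − T_4 = 430 − 323.50000 = 106.50000
t=8: T_8 = 243.00000; y_8 − T_8 = 349 − 243.00000 = 106.00000
t=12: T_12 = 162.62500; y_12 − T_12 = 269 − 162.62500 = 106.37500
Mean deviation: (106.50000 + 106.00000 + 106.37500) / 3 = 106.292

106.292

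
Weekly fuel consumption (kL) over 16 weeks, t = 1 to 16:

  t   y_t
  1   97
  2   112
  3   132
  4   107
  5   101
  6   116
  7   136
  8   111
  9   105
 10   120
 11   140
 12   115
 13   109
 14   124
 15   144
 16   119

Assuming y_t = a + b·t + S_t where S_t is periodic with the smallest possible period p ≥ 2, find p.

4

First differences y_{t+1} − y_t: 15, 20, -25, -6, 15, 20, -25, -6, 15, 20, …
The difference pattern repeats every 4 terms and not for any smaller step, so p = 4.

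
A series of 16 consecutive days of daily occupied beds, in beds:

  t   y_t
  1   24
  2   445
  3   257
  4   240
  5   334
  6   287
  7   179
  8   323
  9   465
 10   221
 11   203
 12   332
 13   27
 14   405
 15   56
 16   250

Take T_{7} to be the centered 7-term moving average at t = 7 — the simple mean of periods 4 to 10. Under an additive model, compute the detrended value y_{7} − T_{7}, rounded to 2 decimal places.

-113.71

Trend T_7 = (240 + 334 + 287 + 179 + 323 + 465 + 221) / 7 = 2049/7 = 292.7143
Detrended value: 179 − 292.7143 = -113.71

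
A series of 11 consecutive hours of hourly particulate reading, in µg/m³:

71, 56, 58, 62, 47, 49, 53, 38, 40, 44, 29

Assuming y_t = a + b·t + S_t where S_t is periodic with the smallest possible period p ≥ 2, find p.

3

First differences y_{t+1} − y_t: -15, 2, 4, -15, 2, 4, -15, 2, …
The difference pattern repeats every 3 terms and not for any smaller step, so p = 3.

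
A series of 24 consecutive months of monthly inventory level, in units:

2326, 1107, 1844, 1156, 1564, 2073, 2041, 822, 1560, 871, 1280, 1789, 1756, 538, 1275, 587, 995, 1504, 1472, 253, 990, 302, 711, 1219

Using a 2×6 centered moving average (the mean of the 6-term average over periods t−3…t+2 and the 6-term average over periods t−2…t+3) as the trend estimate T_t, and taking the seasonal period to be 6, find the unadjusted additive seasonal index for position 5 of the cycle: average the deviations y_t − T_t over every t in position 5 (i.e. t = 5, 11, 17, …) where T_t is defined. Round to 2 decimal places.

-42.94

Season position 5 occurs at t = 5, 11, 17 (where T_t is defined).
t=5: T_5 = 1607.0833; y_5 − T_5 = 1564 − 1607.0833 = -43.0833
t=11: T_11 = 1322.6667; y_11 − T_11 = 1280 − 1322.6667 = -42.6667
t=17: T_17 = 1038.0833; y_17 − T_17 = 995 − 1038.0833 = -43.0833
Mean deviation: (-43.0833 + -42.6667 + -43.0833) / 3 = -42.94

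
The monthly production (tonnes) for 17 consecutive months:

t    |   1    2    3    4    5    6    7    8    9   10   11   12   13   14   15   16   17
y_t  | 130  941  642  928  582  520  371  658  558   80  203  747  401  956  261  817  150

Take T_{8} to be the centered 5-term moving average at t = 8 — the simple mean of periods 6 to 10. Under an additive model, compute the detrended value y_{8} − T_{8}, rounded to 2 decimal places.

220.60

Trend T_8 = (520 + 371 + 658 + 558 + 80) / 5 = 2187/5 = 437.4000
Detrended value: 658 − 437.4000 = 220.60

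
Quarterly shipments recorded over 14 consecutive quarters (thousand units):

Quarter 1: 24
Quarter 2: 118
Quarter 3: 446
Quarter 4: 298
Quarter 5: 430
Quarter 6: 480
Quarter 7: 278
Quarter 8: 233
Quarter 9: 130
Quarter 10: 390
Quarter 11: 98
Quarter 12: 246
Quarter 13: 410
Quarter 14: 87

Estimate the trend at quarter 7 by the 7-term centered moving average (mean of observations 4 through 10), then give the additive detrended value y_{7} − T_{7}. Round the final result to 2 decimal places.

Trend T_7 = (298 + 430 + 480 + 278 + 233 + 130 + 390) / 7 = 2239/7 = 319.8571
Detrended value: 278 − 319.8571 = -41.86

-41.86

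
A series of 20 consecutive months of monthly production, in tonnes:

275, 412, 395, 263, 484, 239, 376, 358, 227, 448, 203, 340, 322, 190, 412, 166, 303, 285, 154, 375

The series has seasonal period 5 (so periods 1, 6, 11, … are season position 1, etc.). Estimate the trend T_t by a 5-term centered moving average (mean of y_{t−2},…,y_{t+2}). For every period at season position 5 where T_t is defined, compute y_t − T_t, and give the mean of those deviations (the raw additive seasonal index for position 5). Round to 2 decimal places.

132.93

Season position 5 occurs at t = 5, 10, 15 (where T_t is defined).
t=5: T_5 = 351.4000; y_5 − T_5 = 484 − 351.4000 = 132.6000
t=10: T_10 = 315.2000; y_10 − T_10 = 448 − 315.2000 = 132.8000
t=15: T_15 = 278.6000; y_15 − T_15 = 412 − 278.6000 = 133.4000
Mean deviation: (132.6000 + 132.8000 + 133.4000) / 3 = 132.93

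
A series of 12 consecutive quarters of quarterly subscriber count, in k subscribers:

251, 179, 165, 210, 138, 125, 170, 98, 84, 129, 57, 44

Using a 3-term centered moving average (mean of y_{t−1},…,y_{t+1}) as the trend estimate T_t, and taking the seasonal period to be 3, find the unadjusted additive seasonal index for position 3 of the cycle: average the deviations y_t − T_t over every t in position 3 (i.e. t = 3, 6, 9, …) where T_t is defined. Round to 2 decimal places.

-19.56

Season position 3 occurs at t = 3, 6, 9 (where T_t is defined).
t=3: T_3 = 184.6667; y_3 − T_3 = 165 − 184.6667 = -19.6667
t=6: T_6 = 144.3333; y_6 − T_6 = 125 − 144.3333 = -19.3333
t=9: T_9 = 103.6667; y_9 − T_9 = 84 − 103.6667 = -19.6667
Mean deviation: (-19.6667 + -19.3333 + -19.6667) / 3 = -19.56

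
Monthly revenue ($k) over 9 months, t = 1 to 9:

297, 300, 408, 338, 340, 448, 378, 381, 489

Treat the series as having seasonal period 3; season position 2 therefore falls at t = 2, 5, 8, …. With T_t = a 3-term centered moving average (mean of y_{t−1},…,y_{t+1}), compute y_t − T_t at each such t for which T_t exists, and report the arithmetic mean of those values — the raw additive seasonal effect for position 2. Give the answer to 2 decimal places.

Season position 2 occurs at t = 2, 5, 8 (where T_t is defined).
t=2: T_2 = 335.0000; y_2 − T_2 = 300 − 335.0000 = -35.0000
t=5: T_5 = 375.3333; y_5 − T_5 = 340 − 375.3333 = -35.3333
t=8: T_8 = 416.0000; y_8 − T_8 = 381 − 416.0000 = -35.0000
Mean deviation: (-35.0000 + -35.3333 + -35.0000) / 3 = -35.11

-35.11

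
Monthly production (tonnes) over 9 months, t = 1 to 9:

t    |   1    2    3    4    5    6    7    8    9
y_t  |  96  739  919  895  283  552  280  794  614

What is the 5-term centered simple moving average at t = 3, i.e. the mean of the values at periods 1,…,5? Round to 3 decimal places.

Sum of periods 1–5: 96 + 739 + 919 + 895 + 283 = 2932
Divide by 5: 2932 / 5 = 586.400

586.400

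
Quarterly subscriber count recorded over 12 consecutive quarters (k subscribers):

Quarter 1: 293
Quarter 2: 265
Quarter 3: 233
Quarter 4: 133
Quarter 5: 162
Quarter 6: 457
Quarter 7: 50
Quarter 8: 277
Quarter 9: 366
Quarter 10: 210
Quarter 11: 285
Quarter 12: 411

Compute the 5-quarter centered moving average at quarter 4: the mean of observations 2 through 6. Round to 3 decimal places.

250.000

Sum of periods 2–6: 265 + 233 + 133 + 162 + 457 = 1250
Divide by 5: 1250 / 5 = 250.000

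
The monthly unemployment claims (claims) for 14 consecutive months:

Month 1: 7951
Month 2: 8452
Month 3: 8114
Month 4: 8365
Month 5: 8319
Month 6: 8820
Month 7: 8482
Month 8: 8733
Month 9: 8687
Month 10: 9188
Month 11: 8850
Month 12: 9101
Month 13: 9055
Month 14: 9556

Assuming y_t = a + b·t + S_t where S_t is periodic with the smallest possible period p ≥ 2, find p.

4

First differences y_{t+1} − y_t: 501, -338, 251, -46, 501, -338, 251, -46, 501, -338, …
The difference pattern repeats every 4 terms and not for any smaller step, so p = 4.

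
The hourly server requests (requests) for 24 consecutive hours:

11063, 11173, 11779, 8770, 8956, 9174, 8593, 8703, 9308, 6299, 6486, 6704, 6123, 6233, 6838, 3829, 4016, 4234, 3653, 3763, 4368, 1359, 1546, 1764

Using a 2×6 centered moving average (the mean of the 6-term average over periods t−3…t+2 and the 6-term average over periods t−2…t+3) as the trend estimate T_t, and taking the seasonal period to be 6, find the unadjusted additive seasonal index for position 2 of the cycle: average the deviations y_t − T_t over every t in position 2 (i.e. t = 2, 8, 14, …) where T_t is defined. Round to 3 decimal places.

Season position 2 occurs at t = 8, 14, 20 (where T_t is defined).
t=8: T_8 = 8299.66667; y_8 − T_8 = 8703 − 8299.66667 = 403.33333
t=14: T_14 = 5829.66667; y_14 − T_14 = 6233 − 5829.66667 = 403.33333
t=20: T_20 = 3359.66667; y_20 − T_20 = 3763 − 3359.66667 = 403.33333
Mean deviation: (403.33333 + 403.33333 + 403.33333) / 3 = 403.333

403.333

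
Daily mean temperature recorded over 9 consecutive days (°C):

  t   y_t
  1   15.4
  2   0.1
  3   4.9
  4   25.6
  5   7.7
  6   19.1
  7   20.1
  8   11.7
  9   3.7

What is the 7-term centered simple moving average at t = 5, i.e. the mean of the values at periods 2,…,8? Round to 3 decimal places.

Sum of periods 2–8: 0.1 + 4.9 + 25.6 + 7.7 + 19.1 + 20.1 + 11.7 = 89.2
Divide by 7: 89.2 / 7 = 12.743

12.743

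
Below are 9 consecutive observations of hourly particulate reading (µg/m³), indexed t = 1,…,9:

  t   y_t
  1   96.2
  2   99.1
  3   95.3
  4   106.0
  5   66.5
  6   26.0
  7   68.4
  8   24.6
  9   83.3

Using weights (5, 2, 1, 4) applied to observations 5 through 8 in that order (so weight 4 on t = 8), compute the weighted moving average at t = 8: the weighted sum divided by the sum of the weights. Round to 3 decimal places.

Weighted sum: 5·66.5 + 2·26.0 + 1·68.4 + 4·24.6 = 332.5 + 52.0 + 68.4 + 98.4 = 551.3
Weight total: 5 + 2 + 1 + 4 = 12
WMA = 551.3 / 12 = 45.942

45.942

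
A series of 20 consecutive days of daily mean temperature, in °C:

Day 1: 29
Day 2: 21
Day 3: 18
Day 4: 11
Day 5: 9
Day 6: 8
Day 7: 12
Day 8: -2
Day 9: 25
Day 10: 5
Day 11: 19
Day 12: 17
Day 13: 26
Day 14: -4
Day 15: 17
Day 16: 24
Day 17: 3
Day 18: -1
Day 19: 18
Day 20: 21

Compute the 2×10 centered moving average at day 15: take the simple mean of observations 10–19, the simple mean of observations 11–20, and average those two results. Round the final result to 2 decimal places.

Sum over 10–19: 5 + 19 + 17 + 26 + (-4) + 17 + 24 + 3 + (-1) + 18 = 124
Sum over 11–20: 19 + 17 + 26 + (-4) + 17 + 24 + 3 + (-1) + 18 + 21 = 140
CMA at t=15 = (124 + 140) / (2·10) = 264 / 20 = 13.20

13.20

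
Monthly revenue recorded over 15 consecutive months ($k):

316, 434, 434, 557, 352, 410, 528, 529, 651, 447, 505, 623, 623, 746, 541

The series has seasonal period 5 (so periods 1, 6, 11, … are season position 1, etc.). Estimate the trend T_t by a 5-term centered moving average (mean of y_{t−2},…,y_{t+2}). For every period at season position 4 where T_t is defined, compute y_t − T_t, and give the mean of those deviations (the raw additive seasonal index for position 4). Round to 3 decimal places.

Season position 4 occurs at t = 4, 9 (where T_t is defined).
t=4: T_4 = 437.40000; y_4 − T_4 = 557 − 437.40000 = 119.60000
t=9: T_9 = 532.00000; y_9 − T_9 = 651 − 532.00000 = 119.00000
Mean deviation: (119.60000 + 119.00000) / 2 = 119.300

119.300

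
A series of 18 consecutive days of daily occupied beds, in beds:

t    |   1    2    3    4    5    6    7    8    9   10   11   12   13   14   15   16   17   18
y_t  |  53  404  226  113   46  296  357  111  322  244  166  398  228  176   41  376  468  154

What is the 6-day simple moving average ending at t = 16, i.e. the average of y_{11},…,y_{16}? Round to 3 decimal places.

Sum of periods 11–16: 166 + 398 + 228 + 176 + 41 + 376 = 1385
Divide by 6: 1385 / 6 = 230.833

230.833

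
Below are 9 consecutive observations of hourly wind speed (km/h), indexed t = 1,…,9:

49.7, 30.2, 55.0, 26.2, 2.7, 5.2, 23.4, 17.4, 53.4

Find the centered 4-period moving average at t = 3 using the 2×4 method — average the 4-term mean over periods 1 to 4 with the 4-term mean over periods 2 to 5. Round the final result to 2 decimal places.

Sum over 1–4: 49.7 + 30.2 + 55.0 + 26.2 = 161.1
Sum over 2–5: 30.2 + 55.0 + 26.2 + 2.7 = 114.1
CMA at t=3 = (161.1 + 114.1) / (2·4) = 275.2 / 8 = 34.40

34.40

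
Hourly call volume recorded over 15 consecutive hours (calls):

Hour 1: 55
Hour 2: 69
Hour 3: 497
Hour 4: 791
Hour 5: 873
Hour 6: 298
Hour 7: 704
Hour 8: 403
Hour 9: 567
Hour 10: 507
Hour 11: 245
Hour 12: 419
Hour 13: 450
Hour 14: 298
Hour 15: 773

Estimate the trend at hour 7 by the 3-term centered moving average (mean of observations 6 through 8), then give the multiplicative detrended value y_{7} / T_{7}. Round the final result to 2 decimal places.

1.50

Trend T_7 = (298 + 704 + 403) / 3 = 1405/3 = 468.3333
Ratio to trend: 704 / 468.3333 = 1.50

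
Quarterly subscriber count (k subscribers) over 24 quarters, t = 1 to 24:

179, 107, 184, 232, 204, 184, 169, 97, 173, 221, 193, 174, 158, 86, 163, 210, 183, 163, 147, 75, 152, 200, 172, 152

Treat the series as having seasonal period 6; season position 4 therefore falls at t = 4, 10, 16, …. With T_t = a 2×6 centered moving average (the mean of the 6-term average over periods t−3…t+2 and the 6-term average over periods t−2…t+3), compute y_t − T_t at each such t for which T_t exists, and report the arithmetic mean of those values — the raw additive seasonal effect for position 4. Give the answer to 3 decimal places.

50.778

Season position 4 occurs at t = 4, 10, 16 (where T_t is defined).
t=4: T_4 = 180.83333; y_4 − T_4 = 232 − 180.83333 = 51.16667
t=10: T_10 = 170.25000; y_10 − T_10 = 221 − 170.25000 = 50.75000
t=16: T_16 = 159.58333; y_16 − T_16 = 210 − 159.58333 = 50.41667
Mean deviation: (51.16667 + 50.75000 + 50.41667) / 3 = 50.778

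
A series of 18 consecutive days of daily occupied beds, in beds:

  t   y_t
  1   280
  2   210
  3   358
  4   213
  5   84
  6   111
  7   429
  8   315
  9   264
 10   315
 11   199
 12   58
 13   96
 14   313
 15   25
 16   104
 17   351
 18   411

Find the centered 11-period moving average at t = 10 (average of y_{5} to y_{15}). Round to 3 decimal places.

Sum of periods 5–15: 84 + 111 + 429 + 315 + 264 + 315 + 199 + 58 + 96 + 313 + 25 = 2209
Divide by 11: 2209 / 11 = 200.818

200.818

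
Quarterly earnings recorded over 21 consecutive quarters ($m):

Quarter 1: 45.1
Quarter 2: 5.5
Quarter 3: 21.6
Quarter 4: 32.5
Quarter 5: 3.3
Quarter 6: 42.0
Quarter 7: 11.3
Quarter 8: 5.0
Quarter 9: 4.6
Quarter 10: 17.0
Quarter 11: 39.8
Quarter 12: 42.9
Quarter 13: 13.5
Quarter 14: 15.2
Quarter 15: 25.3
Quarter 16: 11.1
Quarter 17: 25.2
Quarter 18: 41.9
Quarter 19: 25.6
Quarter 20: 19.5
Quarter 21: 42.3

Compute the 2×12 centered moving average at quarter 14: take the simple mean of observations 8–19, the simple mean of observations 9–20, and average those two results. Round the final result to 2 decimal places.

22.86

Sum over 8–19: 5.0 + 4.6 + 17.0 + 39.8 + 42.9 + 13.5 + 15.2 + 25.3 + 11.1 + 25.2 + 41.9 + 25.6 = 267.1
Sum over 9–20: 4.6 + 17.0 + 39.8 + 42.9 + 13.5 + 15.2 + 25.3 + 11.1 + 25.2 + 41.9 + 25.6 + 19.5 = 281.6
CMA at t=14 = (267.1 + 281.6) / (2·12) = 548.7 / 24 = 22.86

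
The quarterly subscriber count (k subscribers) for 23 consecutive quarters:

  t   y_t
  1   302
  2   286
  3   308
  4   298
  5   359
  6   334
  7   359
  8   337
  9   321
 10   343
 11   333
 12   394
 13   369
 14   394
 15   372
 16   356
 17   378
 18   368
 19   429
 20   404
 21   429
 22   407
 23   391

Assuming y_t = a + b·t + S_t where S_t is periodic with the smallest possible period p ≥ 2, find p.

First differences y_{t+1} − y_t: -16, 22, -10, 61, -25, 25, -22, -16, 22, -10, 61, -25, 25, -22, -16, 22, …
The difference pattern repeats every 7 terms and not for any smaller step, so p = 7.

7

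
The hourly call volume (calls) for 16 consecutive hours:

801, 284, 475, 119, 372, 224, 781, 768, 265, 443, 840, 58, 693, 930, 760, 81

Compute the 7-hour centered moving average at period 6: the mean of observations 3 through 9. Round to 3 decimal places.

Sum of periods 3–9: 475 + 119 + 372 + 224 + 781 + 768 + 265 = 3004
Divide by 7: 3004 / 7 = 429.143

429.143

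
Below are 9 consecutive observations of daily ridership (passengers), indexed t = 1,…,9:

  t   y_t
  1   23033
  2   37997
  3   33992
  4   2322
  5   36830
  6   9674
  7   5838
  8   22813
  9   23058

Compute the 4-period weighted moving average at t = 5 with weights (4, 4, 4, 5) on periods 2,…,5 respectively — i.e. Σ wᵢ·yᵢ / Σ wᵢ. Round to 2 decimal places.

Weighted sum: 4·37997 + 4·33992 + 4·2322 + 5·36830 = 151988 + 135968 + 9288 + 184150 = 481394
Weight total: 4 + 4 + 4 + 5 = 17
WMA = 481394 / 17 = 28317.29

28317.29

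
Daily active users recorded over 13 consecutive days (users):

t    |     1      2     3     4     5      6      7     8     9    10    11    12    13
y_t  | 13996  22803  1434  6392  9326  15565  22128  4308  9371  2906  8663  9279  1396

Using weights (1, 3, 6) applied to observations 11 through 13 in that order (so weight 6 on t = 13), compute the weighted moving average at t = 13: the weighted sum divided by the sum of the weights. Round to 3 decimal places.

4487.600

Weighted sum: 1·8663 + 3·9279 + 6·1396 = 8663 + 27837 + 8376 = 44876
Weight total: 1 + 3 + 6 = 10
WMA = 44876 / 10 = 4487.600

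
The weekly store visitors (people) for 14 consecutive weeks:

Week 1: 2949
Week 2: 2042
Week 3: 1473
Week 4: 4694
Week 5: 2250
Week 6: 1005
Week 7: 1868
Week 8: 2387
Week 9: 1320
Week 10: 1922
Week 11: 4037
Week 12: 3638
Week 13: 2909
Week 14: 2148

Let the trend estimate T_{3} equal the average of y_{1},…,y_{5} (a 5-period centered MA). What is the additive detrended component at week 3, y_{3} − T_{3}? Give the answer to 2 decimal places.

Trend T_3 = (2949 + 2042 + 1473 + 4694 + 2250) / 5 = 13408/5 = 2681.6000
Detrended value: 1473 − 2681.6000 = -1208.60

-1208.60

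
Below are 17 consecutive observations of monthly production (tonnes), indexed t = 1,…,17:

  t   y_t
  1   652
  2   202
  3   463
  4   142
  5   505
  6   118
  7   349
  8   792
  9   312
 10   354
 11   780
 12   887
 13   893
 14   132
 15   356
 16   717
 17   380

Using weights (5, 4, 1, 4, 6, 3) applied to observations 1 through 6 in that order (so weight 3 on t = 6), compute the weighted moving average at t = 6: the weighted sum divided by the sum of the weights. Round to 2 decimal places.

Weighted sum: 5·652 + 4·202 + 1·463 + 4·142 + 6·505 + 3·118 = 3260 + 808 + 463 + 568 + 3030 + 354 = 8483
Weight total: 5 + 4 + 1 + 4 + 6 + 3 = 23
WMA = 8483 / 23 = 368.83

368.83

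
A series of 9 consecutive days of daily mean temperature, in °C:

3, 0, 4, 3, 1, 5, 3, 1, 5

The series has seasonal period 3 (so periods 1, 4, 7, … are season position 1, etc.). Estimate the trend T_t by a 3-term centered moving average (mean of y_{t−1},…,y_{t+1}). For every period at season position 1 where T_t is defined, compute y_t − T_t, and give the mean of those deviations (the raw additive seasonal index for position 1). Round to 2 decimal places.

0.17

Season position 1 occurs at t = 4, 7 (where T_t is defined).
t=4: T_4 = 2.6667; y_4 − T_4 = 3 − 2.6667 = 0.3333
t=7: T_7 = 3.0000; y_7 − T_7 = 3 − 3.0000 = 0.0000
Mean deviation: (0.3333 + 0.0000) / 2 = 0.17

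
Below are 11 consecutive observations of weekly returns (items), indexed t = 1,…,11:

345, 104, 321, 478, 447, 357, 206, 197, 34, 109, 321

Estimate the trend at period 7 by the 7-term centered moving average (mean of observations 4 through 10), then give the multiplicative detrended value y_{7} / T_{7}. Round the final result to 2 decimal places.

0.79

Trend T_7 = (478 + 447 + 357 + 206 + 197 + 34 + 109) / 7 = 1828/7 = 261.1429
Ratio to trend: 206 / 261.1429 = 0.79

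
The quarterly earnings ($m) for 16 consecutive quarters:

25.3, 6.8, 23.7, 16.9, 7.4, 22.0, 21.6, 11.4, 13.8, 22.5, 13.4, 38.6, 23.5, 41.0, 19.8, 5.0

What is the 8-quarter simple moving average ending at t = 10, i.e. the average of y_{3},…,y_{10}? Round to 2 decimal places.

Sum of periods 3–10: 23.7 + 16.9 + 7.4 + 22.0 + 21.6 + 11.4 + 13.8 + 22.5 = 139.3
Divide by 8: 139.3 / 8 = 17.41

17.41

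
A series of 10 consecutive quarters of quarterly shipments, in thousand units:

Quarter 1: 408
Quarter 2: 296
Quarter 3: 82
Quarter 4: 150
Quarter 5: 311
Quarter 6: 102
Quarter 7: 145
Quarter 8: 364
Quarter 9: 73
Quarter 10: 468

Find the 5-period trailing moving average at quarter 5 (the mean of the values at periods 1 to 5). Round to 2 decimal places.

Sum of periods 1–5: 408 + 296 + 82 + 150 + 311 = 1247
Divide by 5: 1247 / 5 = 249.40

249.40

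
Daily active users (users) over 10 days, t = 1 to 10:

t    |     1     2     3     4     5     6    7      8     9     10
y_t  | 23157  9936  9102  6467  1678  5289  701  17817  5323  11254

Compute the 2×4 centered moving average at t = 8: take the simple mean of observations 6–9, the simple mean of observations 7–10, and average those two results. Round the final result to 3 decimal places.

Sum over 6–9: 5289 + 701 + 17817 + 5323 = 29130
Sum over 7–10: 701 + 17817 + 5323 + 11254 = 35095
CMA at t=8 = (29130 + 35095) / (2·4) = 64225 / 8 = 8028.125

8028.125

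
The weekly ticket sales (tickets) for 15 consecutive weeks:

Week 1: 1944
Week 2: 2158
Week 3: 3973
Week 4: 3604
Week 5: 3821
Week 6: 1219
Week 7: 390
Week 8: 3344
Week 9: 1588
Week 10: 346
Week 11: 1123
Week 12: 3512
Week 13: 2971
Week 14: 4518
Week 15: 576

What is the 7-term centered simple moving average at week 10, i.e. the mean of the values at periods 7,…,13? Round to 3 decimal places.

1896.286

Sum of periods 7–13: 390 + 3344 + 1588 + 346 + 1123 + 3512 + 2971 = 13274
Divide by 7: 13274 / 7 = 1896.286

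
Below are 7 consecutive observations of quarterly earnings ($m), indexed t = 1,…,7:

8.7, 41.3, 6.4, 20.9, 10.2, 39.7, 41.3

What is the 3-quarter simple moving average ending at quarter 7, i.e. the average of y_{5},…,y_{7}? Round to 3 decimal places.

Sum of periods 5–7: 10.2 + 39.7 + 41.3 = 91.2
Divide by 3: 91.2 / 3 = 30.400

30.400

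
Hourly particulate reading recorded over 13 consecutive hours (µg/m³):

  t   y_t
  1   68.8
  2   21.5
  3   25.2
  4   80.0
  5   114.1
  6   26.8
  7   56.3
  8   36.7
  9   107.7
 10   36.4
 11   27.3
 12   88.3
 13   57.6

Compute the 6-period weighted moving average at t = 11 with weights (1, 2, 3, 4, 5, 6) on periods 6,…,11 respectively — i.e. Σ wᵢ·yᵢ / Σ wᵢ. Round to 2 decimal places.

48.86

Weighted sum: 1·26.8 + 2·56.3 + 3·36.7 + 4·107.7 + 5·36.4 + 6·27.3 = 26.8 + 112.6 + 110.1 + 430.8 + 182.0 + 163.8 = 1026.1
Weight total: 1 + 2 + 3 + 4 + 5 + 6 = 21
WMA = 1026.1 / 21 = 48.86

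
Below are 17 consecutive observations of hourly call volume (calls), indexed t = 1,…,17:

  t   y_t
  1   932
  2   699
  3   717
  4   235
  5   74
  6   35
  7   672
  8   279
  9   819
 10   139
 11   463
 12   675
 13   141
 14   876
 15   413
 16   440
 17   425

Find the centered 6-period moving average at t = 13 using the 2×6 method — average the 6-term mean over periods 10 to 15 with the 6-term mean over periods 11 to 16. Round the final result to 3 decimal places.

Sum over 10–15: 139 + 463 + 675 + 141 + 876 + 413 = 2707
Sum over 11–16: 463 + 675 + 141 + 876 + 413 + 440 = 3008
CMA at t=13 = (2707 + 3008) / (2·6) = 5715 / 12 = 476.250

476.250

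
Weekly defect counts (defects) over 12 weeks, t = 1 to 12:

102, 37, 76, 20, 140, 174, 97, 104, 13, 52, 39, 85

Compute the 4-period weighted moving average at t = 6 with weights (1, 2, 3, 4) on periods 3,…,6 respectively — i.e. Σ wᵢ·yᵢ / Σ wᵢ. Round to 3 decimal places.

123.200

Weighted sum: 1·76 + 2·20 + 3·140 + 4·174 = 76 + 40 + 420 + 696 = 1232
Weight total: 1 + 2 + 3 + 4 = 10
WMA = 1232 / 10 = 123.200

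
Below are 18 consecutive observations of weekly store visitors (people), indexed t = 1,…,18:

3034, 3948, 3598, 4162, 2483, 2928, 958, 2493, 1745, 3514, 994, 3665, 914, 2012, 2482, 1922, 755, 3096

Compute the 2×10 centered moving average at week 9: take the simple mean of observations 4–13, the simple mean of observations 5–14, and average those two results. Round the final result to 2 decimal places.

Sum over 4–13: 4162 + 2483 + 2928 + 958 + 2493 + 1745 + 3514 + 994 + 3665 + 914 = 23856
Sum over 5–14: 2483 + 2928 + 958 + 2493 + 1745 + 3514 + 994 + 3665 + 914 + 2012 = 21706
CMA at t=9 = (23856 + 21706) / (2·10) = 45562 / 20 = 2278.10

2278.10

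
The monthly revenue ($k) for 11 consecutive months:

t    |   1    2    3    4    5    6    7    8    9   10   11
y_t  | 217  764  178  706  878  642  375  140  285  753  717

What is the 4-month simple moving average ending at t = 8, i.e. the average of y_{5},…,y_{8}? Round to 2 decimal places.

Sum of periods 5–8: 878 + 642 + 375 + 140 = 2035
Divide by 4: 2035 / 4 = 508.75

508.75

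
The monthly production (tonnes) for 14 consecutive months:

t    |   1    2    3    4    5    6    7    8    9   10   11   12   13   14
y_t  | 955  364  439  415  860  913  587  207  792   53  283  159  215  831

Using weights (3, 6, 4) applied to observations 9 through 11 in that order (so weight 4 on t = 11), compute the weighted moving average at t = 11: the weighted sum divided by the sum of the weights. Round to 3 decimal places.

Weighted sum: 3·792 + 6·53 + 4·283 = 2376 + 318 + 1132 = 3826
Weight total: 3 + 6 + 4 = 13
WMA = 3826 / 13 = 294.308

294.308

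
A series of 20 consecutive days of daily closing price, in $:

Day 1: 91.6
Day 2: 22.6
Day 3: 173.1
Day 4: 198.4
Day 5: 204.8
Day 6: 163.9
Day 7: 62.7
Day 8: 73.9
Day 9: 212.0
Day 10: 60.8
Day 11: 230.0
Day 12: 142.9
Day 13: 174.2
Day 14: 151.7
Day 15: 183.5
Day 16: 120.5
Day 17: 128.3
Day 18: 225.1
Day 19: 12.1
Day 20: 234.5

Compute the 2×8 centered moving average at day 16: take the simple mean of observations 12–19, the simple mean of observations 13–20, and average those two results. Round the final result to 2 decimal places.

Sum over 12–19: 142.9 + 174.2 + 151.7 + 183.5 + 120.5 + 128.3 + 225.1 + 12.1 = 1138.3
Sum over 13–20: 174.2 + 151.7 + 183.5 + 120.5 + 128.3 + 225.1 + 12.1 + 234.5 = 1229.9
CMA at t=16 = (1138.3 + 1229.9) / (2·8) = 2368.2 / 16 = 148.01

148.01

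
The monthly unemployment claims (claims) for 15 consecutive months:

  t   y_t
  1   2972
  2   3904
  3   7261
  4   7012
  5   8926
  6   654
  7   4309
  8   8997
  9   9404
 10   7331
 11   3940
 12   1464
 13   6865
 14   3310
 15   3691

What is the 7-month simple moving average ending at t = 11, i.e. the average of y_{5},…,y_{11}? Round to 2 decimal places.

6223.00

Sum of periods 5–11: 8926 + 654 + 4309 + 8997 + 9404 + 7331 + 3940 = 43561
Divide by 7: 43561 / 7 = 6223.00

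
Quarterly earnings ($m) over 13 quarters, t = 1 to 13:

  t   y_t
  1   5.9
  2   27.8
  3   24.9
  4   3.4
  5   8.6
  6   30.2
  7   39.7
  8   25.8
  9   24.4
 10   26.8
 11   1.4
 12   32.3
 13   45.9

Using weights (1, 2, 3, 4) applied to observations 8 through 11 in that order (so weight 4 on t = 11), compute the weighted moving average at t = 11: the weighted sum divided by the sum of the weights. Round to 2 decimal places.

Weighted sum: 1·25.8 + 2·24.4 + 3·26.8 + 4·1.4 = 25.8 + 48.8 + 80.4 + 5.6 = 160.6
Weight total: 1 + 2 + 3 + 4 = 10
WMA = 160.6 / 10 = 16.06

16.06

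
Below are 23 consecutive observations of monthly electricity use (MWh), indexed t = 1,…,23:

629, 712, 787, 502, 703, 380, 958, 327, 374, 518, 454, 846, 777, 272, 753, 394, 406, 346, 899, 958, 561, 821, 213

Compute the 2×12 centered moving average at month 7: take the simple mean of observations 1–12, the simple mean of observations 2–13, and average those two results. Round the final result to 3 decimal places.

Sum over 1–12: 629 + 712 + 787 + 502 + 703 + 380 + 958 + 327 + 374 + 518 + 454 + 846 = 7190
Sum over 2–13: 712 + 787 + 502 + 703 + 380 + 958 + 327 + 374 + 518 + 454 + 846 + 777 = 7338
CMA at t=7 = (7190 + 7338) / (2·12) = 14528 / 24 = 605.333

605.333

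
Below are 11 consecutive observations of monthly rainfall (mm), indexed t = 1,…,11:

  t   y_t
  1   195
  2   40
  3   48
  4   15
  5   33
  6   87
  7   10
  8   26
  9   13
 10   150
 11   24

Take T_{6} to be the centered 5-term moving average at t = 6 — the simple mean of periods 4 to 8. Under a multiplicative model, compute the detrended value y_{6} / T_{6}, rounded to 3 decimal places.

2.544

Trend T_6 = (15 + 33 + 87 + 10 + 26) / 5 = 171/5 = 34.20000
Ratio to trend: 87 / 34.20000 = 2.544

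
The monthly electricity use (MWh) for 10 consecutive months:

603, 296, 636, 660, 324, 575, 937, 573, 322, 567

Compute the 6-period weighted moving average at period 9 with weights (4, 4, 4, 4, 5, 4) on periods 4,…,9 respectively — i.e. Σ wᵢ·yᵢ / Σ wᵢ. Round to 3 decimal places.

Weighted sum: 4·660 + 4·324 + 4·575 + 4·937 + 5·573 + 4·322 = 2640 + 1296 + 2300 + 3748 + 2865 + 1288 = 14137
Weight total: 4 + 4 + 4 + 4 + 5 + 4 = 25
WMA = 14137 / 25 = 565.480

565.480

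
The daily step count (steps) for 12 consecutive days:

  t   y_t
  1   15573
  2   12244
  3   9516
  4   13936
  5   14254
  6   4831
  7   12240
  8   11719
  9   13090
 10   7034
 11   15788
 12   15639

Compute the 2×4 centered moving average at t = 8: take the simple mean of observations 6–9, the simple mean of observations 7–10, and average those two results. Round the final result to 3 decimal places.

Sum over 6–9: 4831 + 12240 + 11719 + 13090 = 41880
Sum over 7–10: 12240 + 11719 + 13090 + 7034 = 44083
CMA at t=8 = (41880 + 44083) / (2·4) = 85963 / 8 = 10745.375

10745.375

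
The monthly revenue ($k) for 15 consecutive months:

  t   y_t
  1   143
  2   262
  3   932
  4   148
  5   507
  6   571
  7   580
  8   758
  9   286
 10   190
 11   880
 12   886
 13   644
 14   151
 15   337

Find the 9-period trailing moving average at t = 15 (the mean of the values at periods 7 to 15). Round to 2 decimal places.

523.56

Sum of periods 7–15: 580 + 758 + 286 + 190 + 880 + 886 + 644 + 151 + 337 = 4712
Divide by 9: 4712 / 9 = 523.56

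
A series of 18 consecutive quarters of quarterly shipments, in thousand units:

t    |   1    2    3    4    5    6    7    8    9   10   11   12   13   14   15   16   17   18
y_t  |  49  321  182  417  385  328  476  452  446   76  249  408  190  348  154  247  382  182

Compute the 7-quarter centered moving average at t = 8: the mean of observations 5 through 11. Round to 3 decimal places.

Sum of periods 5–11: 385 + 328 + 476 + 452 + 446 + 76 + 249 = 2412
Divide by 7: 2412 / 7 = 344.571

344.571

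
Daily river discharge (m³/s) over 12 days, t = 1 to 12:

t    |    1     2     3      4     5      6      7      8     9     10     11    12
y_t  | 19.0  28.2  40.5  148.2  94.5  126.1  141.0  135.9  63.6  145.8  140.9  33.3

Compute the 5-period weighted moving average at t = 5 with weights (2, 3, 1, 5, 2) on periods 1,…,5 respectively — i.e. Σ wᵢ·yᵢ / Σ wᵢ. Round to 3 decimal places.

Weighted sum: 2·19.0 + 3·28.2 + 1·40.5 + 5·148.2 + 2·94.5 = 38.0 + 84.6 + 40.5 + 741.0 + 189.0 = 1093.1
Weight total: 2 + 3 + 1 + 5 + 2 = 13
WMA = 1093.1 / 13 = 84.085

84.085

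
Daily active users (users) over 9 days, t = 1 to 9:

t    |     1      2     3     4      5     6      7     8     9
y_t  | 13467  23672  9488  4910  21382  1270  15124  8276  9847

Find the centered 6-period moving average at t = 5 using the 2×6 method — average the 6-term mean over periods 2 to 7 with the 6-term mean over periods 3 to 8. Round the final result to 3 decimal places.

11358.000

Sum over 2–7: 23672 + 9488 + 4910 + 21382 + 1270 + 15124 = 75846
Sum over 3–8: 9488 + 4910 + 21382 + 1270 + 15124 + 8276 = 60450
CMA at t=5 = (75846 + 60450) / (2·6) = 136296 / 12 = 11358.000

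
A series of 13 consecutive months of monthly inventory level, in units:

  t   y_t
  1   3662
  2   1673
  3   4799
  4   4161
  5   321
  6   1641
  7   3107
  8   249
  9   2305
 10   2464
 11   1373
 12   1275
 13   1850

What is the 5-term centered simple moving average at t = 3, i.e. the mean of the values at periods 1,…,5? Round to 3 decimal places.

2923.200

Sum of periods 1–5: 3662 + 1673 + 4799 + 4161 + 321 = 14616
Divide by 5: 14616 / 5 = 2923.200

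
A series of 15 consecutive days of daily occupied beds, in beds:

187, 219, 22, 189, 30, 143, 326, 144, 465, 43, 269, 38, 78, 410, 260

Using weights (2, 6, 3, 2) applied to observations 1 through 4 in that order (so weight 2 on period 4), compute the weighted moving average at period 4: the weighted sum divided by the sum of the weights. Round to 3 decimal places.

164.000

Weighted sum: 2·187 + 6·219 + 3·22 + 2·189 = 374 + 1314 + 66 + 378 = 2132
Weight total: 2 + 6 + 3 + 2 = 13
WMA = 2132 / 13 = 164.000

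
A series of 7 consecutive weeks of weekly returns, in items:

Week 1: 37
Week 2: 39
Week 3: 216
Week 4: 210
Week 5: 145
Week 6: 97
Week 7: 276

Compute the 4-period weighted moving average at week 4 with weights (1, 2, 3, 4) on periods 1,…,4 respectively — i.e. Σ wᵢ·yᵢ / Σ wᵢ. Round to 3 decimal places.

160.300

Weighted sum: 1·37 + 2·39 + 3·216 + 4·210 = 37 + 78 + 648 + 840 = 1603
Weight total: 1 + 2 + 3 + 4 = 10
WMA = 1603 / 10 = 160.300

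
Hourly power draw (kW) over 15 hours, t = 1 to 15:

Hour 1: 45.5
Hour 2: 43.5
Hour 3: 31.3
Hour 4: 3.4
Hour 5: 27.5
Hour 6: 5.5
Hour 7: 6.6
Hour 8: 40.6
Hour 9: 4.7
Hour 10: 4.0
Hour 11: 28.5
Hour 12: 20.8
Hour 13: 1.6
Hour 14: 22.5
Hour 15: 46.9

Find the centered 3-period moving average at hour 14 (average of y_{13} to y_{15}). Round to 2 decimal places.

23.67

Sum of periods 13–15: 1.6 + 22.5 + 46.9 = 71.0
Divide by 3: 71.0 / 3 = 23.67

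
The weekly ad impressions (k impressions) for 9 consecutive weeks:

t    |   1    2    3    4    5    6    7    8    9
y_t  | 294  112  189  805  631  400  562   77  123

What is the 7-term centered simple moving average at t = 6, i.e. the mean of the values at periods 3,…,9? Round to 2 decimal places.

398.14

Sum of periods 3–9: 189 + 805 + 631 + 400 + 562 + 77 + 123 = 2787
Divide by 7: 2787 / 7 = 398.14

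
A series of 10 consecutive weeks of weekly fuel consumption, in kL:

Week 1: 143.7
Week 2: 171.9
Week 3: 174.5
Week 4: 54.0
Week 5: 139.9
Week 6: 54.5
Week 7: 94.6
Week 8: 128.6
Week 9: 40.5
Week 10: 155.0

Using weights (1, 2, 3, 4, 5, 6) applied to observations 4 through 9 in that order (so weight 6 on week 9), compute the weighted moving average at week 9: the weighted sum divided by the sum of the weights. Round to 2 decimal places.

Weighted sum: 1·54.0 + 2·139.9 + 3·54.5 + 4·94.6 + 5·128.6 + 6·40.5 = 54.0 + 279.8 + 163.5 + 378.4 + 643.0 + 243.0 = 1761.7
Weight total: 1 + 2 + 3 + 4 + 5 + 6 = 21
WMA = 1761.7 / 21 = 83.89

83.89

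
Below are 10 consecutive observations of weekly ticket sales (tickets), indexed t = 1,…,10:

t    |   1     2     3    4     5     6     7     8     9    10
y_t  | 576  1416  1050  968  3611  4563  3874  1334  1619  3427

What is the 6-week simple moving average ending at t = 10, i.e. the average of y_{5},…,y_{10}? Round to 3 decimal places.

3071.333

Sum of periods 5–10: 3611 + 4563 + 3874 + 1334 + 1619 + 3427 = 18428
Divide by 6: 18428 / 6 = 3071.333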